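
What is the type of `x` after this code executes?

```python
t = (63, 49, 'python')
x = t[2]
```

Index 2 of tuple is a str literal

str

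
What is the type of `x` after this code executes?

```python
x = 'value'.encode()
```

str.encode() returns bytes

bytes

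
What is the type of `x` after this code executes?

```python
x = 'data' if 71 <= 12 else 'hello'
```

Both branches of conditional are str

str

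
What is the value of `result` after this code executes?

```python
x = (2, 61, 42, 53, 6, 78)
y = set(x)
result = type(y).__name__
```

x is tuple; y is set; result = 'set'

'set'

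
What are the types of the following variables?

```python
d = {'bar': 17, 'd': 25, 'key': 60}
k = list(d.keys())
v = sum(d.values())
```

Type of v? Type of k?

sum of ints is int; list() converts to list

int, list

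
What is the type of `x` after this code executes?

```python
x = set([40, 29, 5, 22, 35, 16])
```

set() constructor returns set

set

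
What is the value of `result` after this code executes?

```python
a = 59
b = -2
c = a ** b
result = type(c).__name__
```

a is int; b is int; c is float; result = 'float'

'float'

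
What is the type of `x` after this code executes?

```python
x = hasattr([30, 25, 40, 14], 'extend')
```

hasattr() returns bool

bool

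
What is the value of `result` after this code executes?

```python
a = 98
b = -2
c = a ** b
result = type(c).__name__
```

a is int; b is int; c is float; result = 'float'

'float'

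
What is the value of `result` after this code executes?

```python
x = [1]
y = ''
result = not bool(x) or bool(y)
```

x = [1]; y = ''; result = False

False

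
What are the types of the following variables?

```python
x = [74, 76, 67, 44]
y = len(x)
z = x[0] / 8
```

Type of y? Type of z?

len() returns int; int / int = float

int, float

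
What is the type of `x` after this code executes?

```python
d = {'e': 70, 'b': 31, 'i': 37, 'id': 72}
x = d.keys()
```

.keys() returns dict_keys view

dict_keys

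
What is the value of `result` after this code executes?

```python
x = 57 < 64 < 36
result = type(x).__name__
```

x is bool; result = 'bool'

'bool'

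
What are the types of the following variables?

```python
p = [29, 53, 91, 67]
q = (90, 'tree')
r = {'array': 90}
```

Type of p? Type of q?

p is assigned a list literal (square brackets); q is assigned a tuple (parenthesized, comma-separated values)

list, tuple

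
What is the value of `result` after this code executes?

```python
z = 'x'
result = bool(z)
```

z = 'x'; result = True

True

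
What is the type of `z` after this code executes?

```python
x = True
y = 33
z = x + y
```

bool + int = int (bool is subclass of int)

int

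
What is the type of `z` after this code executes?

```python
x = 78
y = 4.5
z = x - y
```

int - float = float

float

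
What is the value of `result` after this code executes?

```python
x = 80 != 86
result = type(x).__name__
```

x is bool; result = 'bool'

'bool'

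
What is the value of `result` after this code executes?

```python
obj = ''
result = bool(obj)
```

obj = ''; result = False

False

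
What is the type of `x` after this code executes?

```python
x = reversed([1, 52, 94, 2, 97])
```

reversed() on a list returns list_reverseiterator

list_reverseiterator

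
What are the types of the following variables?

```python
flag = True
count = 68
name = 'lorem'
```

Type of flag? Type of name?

flag is assigned the constant True, which has type bool; name is assigned a quoted string literal, so it is a str

bool, str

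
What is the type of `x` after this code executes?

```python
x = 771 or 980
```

'or' returns first truthy value (int)

int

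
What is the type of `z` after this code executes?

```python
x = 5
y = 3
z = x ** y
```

positive int ** positive int = int

int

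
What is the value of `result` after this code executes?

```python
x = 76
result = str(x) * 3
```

x = 76; result = '767676'

'767676'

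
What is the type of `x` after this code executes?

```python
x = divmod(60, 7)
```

divmod() returns tuple of (quotient, remainder)

tuple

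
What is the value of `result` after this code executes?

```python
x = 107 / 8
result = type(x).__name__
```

x is float; result = 'float'

'float'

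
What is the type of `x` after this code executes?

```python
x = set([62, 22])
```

set() constructor returns set

set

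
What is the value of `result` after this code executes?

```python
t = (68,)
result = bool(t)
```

t = (68,); result = True

True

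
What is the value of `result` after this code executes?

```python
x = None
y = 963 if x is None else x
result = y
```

x = None; y = 963; result = 963

963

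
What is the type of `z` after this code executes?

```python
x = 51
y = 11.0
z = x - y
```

int - float = float

float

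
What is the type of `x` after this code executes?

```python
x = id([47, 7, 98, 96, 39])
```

id() returns int

int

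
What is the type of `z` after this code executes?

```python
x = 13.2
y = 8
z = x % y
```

float % int = float

float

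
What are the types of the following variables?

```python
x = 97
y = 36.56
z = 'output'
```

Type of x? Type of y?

x is assigned a bare integer (no decimal point), so it is an int; y is assigned a number with a decimal point, so it is a float

int, float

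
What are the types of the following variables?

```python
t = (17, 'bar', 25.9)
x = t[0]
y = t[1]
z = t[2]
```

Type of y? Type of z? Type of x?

tuple[1] is str; tuple[2] is float; tuple[0] is int

str, float, int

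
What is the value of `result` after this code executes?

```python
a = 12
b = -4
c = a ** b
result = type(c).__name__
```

a is int; b is int; c is float; result = 'float'

'float'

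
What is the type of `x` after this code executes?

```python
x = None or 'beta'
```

'or' with None returns the other truthy value (str)

str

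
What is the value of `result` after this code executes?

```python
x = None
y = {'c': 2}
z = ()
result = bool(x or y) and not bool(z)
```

x = None; y = {'c': 2}; z = (); result = True

True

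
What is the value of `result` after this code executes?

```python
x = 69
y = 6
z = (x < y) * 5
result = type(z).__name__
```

x is int; y is int; z is int; result = 'int'

'int'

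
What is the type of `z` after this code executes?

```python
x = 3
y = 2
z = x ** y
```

positive int ** positive int = int

int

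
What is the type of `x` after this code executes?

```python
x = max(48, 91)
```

max() of ints returns int

int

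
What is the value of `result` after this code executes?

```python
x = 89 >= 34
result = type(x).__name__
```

x is bool; result = 'bool'

'bool'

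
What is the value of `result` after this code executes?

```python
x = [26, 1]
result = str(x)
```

x = [26, 1]; result = '[26, 1]'

'[26, 1]'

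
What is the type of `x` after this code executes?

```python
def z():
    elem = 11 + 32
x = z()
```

Function without return returns None

NoneType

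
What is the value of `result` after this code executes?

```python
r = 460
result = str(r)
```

r = 460; result = '460'

'460'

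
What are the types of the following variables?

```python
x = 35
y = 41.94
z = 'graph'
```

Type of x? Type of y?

x is assigned a bare integer (no decimal point), so it is an int; y is assigned a number with a decimal point, so it is a float

int, float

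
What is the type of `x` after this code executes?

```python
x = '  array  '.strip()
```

str.strip() returns str

str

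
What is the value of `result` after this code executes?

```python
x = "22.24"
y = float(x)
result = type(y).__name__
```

x is str; y is float; result = 'float'

'float'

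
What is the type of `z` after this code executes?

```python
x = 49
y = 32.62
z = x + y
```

int + float = float

float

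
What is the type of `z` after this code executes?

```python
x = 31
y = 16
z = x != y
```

Comparison returns bool

bool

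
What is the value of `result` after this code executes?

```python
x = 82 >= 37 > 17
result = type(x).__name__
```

x is bool; result = 'bool'

'bool'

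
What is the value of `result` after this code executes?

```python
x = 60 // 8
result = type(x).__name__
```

x is int; result = 'int'

'int'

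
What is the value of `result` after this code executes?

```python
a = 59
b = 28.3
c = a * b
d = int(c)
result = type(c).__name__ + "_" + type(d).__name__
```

a is int; b is float; c is float; d is int; result = 'float_int'

'float_int'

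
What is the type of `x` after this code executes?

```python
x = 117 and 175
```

'and' with truthy values returns last operand (int)

int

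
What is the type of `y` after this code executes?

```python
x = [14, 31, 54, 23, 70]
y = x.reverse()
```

list.reverse() returns None

NoneType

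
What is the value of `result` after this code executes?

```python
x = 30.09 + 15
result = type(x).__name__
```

x is float; result = 'float'

'float'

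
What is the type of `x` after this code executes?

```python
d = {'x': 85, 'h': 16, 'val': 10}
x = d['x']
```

Accessing dict[str, int] with str key returns int

int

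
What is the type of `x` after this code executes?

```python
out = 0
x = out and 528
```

'and' returns first falsy value (0 is int)

int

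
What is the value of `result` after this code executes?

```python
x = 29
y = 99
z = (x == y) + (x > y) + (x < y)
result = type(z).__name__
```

x is int; y is int; z is int; result = 'int'

'int'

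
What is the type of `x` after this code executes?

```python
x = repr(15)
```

repr() returns str

str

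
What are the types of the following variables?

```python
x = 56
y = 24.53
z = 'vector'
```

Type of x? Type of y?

x is assigned a bare integer (no decimal point), so it is an int; y is assigned a number with a decimal point, so it is a float

int, float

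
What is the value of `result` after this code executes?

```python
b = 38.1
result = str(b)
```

b = 38.1; result = '38.1'

'38.1'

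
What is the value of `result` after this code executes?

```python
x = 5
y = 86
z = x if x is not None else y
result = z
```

x = 5; y = 86; z = 5; result = 5

5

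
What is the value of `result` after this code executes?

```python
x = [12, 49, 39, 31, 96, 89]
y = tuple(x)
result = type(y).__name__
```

x is list; y is tuple; result = 'tuple'

'tuple'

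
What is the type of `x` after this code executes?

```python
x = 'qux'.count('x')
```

str.count() returns int

int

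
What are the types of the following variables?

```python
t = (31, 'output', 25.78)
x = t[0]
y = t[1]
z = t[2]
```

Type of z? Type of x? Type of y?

tuple[2] is float; tuple[0] is int; tuple[1] is str

float, int, str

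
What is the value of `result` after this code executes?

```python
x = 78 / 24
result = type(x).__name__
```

x is float; result = 'float'

'float'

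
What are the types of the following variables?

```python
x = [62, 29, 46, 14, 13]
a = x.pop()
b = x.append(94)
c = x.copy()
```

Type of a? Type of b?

pop() returns element; append() returns None

int, NoneType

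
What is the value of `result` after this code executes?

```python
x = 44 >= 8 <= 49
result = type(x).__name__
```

x is bool; result = 'bool'

'bool'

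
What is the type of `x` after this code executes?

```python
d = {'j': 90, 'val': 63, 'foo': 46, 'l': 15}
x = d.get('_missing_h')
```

dict.get() returns None when key not found

NoneType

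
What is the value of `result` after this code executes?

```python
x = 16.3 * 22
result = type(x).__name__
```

x is float; result = 'float'

'float'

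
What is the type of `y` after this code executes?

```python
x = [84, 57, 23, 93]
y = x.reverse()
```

list.reverse() returns None

NoneType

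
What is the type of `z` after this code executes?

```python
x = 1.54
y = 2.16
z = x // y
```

float // float = float

float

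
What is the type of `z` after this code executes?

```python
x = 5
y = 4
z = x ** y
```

positive int ** positive int = int

int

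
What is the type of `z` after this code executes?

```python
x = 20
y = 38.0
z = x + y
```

int + float = float

float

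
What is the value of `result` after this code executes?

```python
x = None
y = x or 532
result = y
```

x = None; y = 532; result = 532

532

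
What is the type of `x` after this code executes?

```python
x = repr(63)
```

repr() returns str

str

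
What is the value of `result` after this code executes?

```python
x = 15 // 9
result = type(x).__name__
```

x is int; result = 'int'

'int'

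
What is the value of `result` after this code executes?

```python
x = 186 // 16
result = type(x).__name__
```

x is int; result = 'int'

'int'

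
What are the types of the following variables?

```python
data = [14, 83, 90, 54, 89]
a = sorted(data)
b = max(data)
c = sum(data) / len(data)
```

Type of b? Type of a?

max of ints returns int; sorted() returns list

int, list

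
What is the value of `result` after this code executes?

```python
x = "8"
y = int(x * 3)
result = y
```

x = '8'; y = 888; result = 888

888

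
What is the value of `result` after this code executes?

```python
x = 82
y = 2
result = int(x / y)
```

x = 82; y = 2; result = 41

41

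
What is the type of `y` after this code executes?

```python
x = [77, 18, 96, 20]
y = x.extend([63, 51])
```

list.extend() returns None

NoneType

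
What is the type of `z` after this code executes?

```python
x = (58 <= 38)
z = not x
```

'not' returns bool

bool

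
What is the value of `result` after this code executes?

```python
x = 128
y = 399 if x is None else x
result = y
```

x = 128; y = 128; result = 128

128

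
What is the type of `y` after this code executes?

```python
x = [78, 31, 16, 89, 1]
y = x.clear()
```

list.clear() returns None

NoneType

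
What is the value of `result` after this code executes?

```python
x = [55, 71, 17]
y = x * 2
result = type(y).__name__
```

x is list; y is list; result = 'list'

'list'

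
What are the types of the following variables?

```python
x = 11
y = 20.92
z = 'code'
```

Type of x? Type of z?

x is assigned a bare integer (no decimal point), so it is an int; z is assigned a quoted string literal, so it is a str

int, str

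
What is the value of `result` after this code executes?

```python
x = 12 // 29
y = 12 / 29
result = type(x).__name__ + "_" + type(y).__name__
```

x is int; y is float; result = 'int_float'

'int_float'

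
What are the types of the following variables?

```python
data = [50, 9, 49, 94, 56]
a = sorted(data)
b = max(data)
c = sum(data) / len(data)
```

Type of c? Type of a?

int / int = float; sorted() returns list

float, list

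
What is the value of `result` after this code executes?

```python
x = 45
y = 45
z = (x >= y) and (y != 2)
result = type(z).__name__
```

x is int; y is int; z is bool; result = 'bool'

'bool'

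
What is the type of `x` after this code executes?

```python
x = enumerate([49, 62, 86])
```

enumerate() returns an enumerate object

enumerate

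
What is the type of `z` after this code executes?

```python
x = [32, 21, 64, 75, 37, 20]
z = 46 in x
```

'in' operator returns bool

bool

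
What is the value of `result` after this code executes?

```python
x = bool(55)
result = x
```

x = True; result = True

True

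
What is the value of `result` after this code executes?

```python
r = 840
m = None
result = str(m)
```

r = 840; m = None; result = 'None'

'None'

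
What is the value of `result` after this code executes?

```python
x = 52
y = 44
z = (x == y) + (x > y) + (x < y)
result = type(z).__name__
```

x is int; y is int; z is int; result = 'int'

'int'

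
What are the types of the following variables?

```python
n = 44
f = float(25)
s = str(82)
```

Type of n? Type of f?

n is assigned a bare integer (no decimal point), so it is an int; f is assigned the result of calling float(), which returns a float

int, float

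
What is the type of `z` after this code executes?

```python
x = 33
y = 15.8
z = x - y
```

int - float = float

float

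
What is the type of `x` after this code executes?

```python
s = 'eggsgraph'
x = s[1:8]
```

Slicing a str returns str

str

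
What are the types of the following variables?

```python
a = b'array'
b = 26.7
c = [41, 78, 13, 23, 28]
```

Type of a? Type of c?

a is assigned a bytes literal (b'...' prefix); c is assigned a list literal (square brackets)

bytes, list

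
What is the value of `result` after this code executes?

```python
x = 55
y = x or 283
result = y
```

x = 55; y = 55; result = 55

55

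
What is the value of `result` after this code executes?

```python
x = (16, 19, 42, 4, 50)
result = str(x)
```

x = (16, 19, 42, 4, 50); result = '(16, 19, 42, 4, 50)'

'(16, 19, 42, 4, 50)'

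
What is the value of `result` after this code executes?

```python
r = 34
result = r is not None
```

r = 34; result = True

True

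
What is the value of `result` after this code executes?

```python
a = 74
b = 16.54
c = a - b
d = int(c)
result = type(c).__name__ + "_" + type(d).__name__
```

a is int; b is float; c is float; d is int; result = 'float_int'

'float_int'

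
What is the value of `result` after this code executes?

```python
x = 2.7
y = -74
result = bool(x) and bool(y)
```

x = 2.7; y = -74; result = True

True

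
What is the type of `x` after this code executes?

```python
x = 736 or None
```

'or' returns first truthy value

int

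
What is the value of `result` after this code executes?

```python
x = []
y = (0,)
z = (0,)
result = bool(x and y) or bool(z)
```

x = []; y = (0,); z = (0,); result = True

True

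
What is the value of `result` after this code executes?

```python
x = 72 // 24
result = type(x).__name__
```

x is int; result = 'int'

'int'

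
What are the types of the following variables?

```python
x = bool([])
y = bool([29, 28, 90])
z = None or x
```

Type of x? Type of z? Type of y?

bool() returns bool; None or bool returns the bool; bool() returns bool

bool, bool, bool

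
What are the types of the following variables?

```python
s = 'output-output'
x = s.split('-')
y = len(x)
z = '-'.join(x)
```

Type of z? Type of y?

str.join() returns str; len() returns int

str, int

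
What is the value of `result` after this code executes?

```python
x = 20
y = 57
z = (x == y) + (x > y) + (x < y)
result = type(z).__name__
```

x is int; y is int; z is int; result = 'int'

'int'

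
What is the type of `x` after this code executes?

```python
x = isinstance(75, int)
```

isinstance() returns bool

bool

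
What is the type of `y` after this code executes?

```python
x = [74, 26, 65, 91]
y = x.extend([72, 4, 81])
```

list.extend() returns None

NoneType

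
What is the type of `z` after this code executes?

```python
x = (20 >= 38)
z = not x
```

'not' returns bool

bool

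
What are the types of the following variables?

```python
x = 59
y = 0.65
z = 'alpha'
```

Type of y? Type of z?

y is assigned a number with a decimal point, so it is a float; z is assigned a quoted string literal, so it is a str

float, str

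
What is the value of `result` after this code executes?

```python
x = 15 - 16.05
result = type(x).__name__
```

x is float; result = 'float'

'float'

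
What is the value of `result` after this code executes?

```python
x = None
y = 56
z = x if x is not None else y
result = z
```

x = None; y = 56; z = 56; result = 56

56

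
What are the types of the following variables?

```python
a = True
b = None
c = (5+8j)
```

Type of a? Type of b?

a is assigned the constant True, which has type bool; b is assigned None, whose type is NoneType

bool, NoneType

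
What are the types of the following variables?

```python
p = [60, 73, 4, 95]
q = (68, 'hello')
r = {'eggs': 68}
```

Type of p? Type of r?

p is assigned a list literal (square brackets); r is assigned a dict literal ({key: value})

list, dict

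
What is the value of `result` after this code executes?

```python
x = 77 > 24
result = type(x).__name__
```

x is bool; result = 'bool'

'bool'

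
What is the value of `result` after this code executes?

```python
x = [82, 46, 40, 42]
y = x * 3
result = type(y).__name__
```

x is list; y is list; result = 'list'

'list'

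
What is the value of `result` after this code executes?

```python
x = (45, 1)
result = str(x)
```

x = (45, 1); result = '(45, 1)'

'(45, 1)'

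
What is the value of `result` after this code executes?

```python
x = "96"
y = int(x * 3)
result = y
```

x = '96'; y = 969696; result = 969696

969696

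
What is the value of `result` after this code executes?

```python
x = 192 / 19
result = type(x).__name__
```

x is float; result = 'float'

'float'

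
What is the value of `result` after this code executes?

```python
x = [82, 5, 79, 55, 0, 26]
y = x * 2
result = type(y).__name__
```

x is list; y is list; result = 'list'

'list'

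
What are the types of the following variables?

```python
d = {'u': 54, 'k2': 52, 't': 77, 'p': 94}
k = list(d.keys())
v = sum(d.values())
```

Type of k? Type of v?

list() converts to list; sum of ints is int

list, int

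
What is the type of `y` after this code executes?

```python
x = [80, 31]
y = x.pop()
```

list.pop() returns the popped element

int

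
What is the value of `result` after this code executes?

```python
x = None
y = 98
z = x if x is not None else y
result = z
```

x = None; y = 98; z = 98; result = 98

98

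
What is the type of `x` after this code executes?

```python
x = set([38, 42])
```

set() constructor returns set

set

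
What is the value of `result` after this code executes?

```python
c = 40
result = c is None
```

c = 40; result = False

False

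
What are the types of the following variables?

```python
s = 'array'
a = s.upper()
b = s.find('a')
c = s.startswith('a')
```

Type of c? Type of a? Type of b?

startswith() returns bool; upper() returns str; find() returns int

bool, str, int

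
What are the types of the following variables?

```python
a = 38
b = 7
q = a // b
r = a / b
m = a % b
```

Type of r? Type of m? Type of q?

/ returns float; % of ints returns int; // returns int

float, int, int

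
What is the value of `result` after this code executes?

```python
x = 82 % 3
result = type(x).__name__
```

x is int; result = 'int'

'int'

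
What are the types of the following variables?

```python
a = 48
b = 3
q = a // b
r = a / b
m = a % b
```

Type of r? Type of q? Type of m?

/ returns float; // returns int; % of ints returns int

float, int, int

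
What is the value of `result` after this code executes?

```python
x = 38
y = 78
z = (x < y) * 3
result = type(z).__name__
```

x is int; y is int; z is int; result = 'int'

'int'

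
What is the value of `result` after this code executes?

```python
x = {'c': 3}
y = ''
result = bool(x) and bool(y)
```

x = {'c': 3}; y = ''; result = False

False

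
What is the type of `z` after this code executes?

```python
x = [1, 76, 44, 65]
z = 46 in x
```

'in' operator returns bool

bool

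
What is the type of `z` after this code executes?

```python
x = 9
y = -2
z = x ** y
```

int ** negative = float

float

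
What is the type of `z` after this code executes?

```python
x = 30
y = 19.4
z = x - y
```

int - float = float

float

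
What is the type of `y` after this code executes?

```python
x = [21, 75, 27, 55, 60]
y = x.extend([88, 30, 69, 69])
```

list.extend() returns None

NoneType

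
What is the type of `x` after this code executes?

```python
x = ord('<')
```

ord() returns int (code point)

int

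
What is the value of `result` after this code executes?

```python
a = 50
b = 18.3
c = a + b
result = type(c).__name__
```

a is int; b is float; c is float; result = 'float'

'float'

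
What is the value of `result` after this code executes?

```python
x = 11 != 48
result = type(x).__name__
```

x is bool; result = 'bool'

'bool'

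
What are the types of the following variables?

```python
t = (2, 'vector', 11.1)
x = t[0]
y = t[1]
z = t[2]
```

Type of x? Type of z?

tuple[0] is int; tuple[2] is float

int, float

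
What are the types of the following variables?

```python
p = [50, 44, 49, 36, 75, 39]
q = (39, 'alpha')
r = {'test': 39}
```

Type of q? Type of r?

q is assigned a tuple (parenthesized, comma-separated values); r is assigned a dict literal ({key: value})

tuple, dict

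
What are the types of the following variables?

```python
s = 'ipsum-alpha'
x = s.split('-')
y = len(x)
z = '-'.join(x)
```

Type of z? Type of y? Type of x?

str.join() returns str; len() returns int; str.split() returns list

str, int, list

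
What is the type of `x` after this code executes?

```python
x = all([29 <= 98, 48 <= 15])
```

all() returns bool

bool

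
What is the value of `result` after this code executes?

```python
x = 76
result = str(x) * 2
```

x = 76; result = '7676'

'7676'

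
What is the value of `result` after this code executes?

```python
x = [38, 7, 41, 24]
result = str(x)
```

x = [38, 7, 41, 24]; result = '[38, 7, 41, 24]'

'[38, 7, 41, 24]'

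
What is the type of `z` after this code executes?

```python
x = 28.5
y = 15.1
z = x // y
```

float // float = float

float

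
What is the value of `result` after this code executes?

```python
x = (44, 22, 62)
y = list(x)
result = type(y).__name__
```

x is tuple; y is list; result = 'list'

'list'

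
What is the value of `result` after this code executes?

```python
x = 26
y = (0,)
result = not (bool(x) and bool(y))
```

x = 26; y = (0,); result = False

False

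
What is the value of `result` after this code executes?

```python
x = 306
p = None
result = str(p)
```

x = 306; p = None; result = 'None'

'None'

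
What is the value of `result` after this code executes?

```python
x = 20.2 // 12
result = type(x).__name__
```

x is float; result = 'float'

'float'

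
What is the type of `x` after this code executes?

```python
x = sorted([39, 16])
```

sorted() always returns list

list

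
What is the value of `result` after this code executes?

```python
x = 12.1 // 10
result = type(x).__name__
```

x is float; result = 'float'

'float'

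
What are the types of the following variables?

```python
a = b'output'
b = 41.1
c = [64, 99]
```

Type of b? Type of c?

b is assigned a number with a decimal point, so it is a float; c is assigned a list literal (square brackets)

float, list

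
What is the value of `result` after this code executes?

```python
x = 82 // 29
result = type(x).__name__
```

x is int; result = 'int'

'int'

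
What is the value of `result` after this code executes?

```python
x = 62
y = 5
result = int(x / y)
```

x = 62; y = 5; result = 12

12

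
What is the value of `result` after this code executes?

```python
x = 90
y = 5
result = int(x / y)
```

x = 90; y = 5; result = 18

18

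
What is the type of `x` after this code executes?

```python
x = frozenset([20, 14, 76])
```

frozenset() returns frozenset

frozenset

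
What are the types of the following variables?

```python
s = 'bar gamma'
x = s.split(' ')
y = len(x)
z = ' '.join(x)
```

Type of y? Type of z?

len() returns int; str.join() returns str

int, str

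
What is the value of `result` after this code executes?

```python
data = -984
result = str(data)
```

data = -984; result = '-984'

'-984'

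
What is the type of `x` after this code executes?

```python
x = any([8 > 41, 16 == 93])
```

any() returns bool

bool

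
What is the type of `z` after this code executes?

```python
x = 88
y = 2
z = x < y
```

Comparison returns bool

bool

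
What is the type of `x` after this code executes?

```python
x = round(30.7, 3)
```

round() with decimal places returns float

float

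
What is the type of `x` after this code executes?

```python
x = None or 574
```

'or' with None returns the other truthy value

int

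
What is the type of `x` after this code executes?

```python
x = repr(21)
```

repr() returns str

str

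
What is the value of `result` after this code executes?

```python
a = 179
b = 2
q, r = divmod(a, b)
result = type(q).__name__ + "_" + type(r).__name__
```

a is int; b is int; q is int; r is int; result = 'int_int'

'int_int'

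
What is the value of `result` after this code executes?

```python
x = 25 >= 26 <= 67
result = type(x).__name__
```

x is bool; result = 'bool'

'bool'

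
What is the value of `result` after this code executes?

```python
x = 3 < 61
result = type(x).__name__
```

x is bool; result = 'bool'

'bool'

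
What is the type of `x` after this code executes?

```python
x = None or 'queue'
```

'or' with None returns the other truthy value (str)

str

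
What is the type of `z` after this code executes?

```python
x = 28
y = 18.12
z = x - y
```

int - float = float

float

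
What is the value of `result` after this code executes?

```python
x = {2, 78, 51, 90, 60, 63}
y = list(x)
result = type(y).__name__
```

x is set; y is list; result = 'list'

'list'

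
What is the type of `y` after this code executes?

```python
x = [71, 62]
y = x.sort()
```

list.sort() returns None (mutates in place)

NoneType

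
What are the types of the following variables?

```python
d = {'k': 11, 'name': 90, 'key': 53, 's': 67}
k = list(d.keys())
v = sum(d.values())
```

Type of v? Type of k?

sum of ints is int; list() converts to list

int, list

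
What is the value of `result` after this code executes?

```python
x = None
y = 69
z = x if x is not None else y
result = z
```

x = None; y = 69; z = 69; result = 69

69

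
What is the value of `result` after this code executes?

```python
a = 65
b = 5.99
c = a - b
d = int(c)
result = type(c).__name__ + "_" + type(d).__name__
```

a is int; b is float; c is float; d is int; result = 'float_int'

'float_int'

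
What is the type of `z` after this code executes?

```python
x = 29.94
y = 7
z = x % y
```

float % int = float

float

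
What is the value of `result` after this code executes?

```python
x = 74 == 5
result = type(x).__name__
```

x is bool; result = 'bool'

'bool'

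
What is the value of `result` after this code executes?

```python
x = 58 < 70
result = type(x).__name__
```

x is bool; result = 'bool'

'bool'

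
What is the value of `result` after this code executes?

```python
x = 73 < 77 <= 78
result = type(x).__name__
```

x is bool; result = 'bool'

'bool'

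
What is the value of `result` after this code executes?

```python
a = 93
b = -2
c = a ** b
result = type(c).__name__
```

a is int; b is int; c is float; result = 'float'

'float'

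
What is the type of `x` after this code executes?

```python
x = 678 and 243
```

'and' with truthy values returns last operand (int)

int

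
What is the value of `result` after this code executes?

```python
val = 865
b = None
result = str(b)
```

val = 865; b = None; result = 'None'

'None'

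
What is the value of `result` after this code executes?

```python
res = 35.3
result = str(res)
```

res = 35.3; result = '35.3'

'35.3'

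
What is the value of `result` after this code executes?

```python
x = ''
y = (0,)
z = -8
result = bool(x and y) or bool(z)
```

x = ''; y = (0,); z = -8; result = True

True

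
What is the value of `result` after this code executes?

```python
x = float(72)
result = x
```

x = 72.0; result = 72.0

72.0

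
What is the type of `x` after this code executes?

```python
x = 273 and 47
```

'and' with truthy values returns last operand (int)

int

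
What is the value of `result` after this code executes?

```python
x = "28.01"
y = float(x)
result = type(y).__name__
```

x is str; y is float; result = 'float'

'float'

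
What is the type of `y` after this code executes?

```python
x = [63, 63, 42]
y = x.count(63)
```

list.count() returns int

int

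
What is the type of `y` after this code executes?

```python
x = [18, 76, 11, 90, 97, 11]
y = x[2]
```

Indexing list[int] returns int

int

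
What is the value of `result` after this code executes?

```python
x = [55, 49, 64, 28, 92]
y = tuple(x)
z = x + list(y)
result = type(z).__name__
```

x is list; y is tuple; z is list; result = 'list'

'list'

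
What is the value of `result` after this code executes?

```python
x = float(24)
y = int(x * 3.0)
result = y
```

x = 24.0; y = 72; result = 72

72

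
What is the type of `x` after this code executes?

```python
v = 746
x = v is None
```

'is' comparison returns bool

bool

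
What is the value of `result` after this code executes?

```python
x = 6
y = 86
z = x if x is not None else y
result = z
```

x = 6; y = 86; z = 6; result = 6

6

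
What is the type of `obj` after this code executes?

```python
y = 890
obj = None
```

None has type NoneType

NoneType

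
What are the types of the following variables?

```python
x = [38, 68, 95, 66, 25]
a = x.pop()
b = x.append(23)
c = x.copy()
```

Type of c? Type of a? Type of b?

copy() returns list; pop() returns element; append() returns None

list, int, NoneType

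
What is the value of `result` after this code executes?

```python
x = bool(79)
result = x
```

x = True; result = True

True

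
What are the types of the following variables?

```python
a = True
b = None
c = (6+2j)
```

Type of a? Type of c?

a is assigned the constant True, which has type bool; c is assigned (6+2j), an int plus an imaginary literal (j suffix), which evaluates to complex

bool, complex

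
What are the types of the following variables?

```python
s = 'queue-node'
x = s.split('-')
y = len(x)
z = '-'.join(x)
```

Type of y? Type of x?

len() returns int; str.split() returns list

int, list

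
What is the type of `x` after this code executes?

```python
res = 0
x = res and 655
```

'and' returns first falsy value (0 is int)

int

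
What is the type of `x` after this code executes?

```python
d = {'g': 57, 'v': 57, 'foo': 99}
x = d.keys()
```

.keys() returns dict_keys view

dict_keys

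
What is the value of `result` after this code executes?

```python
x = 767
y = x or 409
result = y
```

x = 767; y = 767; result = 767

767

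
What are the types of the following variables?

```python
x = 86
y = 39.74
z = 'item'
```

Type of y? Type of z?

y is assigned a number with a decimal point, so it is a float; z is assigned a quoted string literal, so it is a str

float, str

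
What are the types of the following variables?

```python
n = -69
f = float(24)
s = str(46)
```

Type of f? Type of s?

f is assigned the result of calling float(), which returns a float; s is assigned the result of calling str(), which returns a str

float, str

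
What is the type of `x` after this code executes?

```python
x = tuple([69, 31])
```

tuple() constructor returns tuple

tuple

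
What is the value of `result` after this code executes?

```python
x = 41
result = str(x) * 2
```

x = 41; result = '4141'

'4141'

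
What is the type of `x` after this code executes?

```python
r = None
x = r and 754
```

'and' returns first falsy value (None)

NoneType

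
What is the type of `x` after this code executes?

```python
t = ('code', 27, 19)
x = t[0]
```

Index 0 of tuple is a str literal

str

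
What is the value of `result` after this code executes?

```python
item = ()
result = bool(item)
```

item = (); result = False

False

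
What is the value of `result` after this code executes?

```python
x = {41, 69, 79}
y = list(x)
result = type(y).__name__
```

x is set; y is list; result = 'list'

'list'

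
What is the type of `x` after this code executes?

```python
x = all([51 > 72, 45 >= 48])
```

all() returns bool

bool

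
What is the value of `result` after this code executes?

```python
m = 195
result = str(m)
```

m = 195; result = '195'

'195'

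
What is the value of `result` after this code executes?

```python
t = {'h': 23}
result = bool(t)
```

t = {'h': 23}; result = True

True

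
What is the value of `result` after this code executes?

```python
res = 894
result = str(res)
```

res = 894; result = '894'

'894'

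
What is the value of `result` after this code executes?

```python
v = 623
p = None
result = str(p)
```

v = 623; p = None; result = 'None'

'None'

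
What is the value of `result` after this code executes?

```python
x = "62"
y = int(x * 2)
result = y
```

x = '62'; y = 6262; result = 6262

6262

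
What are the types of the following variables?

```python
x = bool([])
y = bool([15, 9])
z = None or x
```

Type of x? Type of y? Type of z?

bool() returns bool; bool() returns bool; None or bool returns the bool

bool, bool, bool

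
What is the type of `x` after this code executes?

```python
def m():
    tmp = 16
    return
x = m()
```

Bare return returns None

NoneType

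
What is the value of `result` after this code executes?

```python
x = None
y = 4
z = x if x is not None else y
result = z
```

x = None; y = 4; z = 4; result = 4

4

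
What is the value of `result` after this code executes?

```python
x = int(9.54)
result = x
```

x = 9; result = 9

9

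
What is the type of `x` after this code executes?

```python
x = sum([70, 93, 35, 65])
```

sum() of ints returns int

int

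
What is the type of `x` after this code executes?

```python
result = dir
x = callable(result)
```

callable() returns bool

bool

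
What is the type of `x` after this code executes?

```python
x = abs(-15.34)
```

abs() of float returns float

float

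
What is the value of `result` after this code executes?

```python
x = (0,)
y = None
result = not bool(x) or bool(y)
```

x = (0,); y = None; result = False

False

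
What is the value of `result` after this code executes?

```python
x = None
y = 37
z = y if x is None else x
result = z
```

x = None; y = 37; z = 37; result = 37

37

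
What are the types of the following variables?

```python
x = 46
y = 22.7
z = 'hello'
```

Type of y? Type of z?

y is assigned a number with a decimal point, so it is a float; z is assigned a quoted string literal, so it is a str

float, str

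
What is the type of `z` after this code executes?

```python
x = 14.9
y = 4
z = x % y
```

float % int = float

float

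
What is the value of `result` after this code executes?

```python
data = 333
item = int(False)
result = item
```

data = 333; item = 0; result = 0

0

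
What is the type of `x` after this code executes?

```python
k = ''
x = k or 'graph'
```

'or' returns first truthy value (str)

str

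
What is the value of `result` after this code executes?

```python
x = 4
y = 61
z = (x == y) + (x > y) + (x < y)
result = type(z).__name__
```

x is int; y is int; z is int; result = 'int'

'int'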